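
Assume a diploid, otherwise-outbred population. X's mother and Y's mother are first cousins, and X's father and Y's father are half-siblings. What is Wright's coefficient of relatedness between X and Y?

With two independent routes of shared ancestry, r is the sum of the two contributions.
X and Y are related in two ways: second cousins through their mothers (r = 1/32) and half first cousins through their fathers (r = 1/16).
r = 1/32 + 1/16 = 0.09375.

0.09375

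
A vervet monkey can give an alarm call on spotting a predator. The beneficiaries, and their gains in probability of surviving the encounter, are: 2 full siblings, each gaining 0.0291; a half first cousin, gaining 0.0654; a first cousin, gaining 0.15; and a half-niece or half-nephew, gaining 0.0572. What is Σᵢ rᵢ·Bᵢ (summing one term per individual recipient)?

0.0590875

r to a full sibling = 0.5 (full sibs share both parents — two paths of length 2: r = 2·(1/2)^2 = 1/2).
r to a half first cousin = 0.0625 (half first cousins share one grandparent — one path of length 4: r = (1/2)^4 = 1/16).
r to a first cousin = 1/8 (first cousins share one grandparent pair — two paths of length 4: r = 2·(1/2)^4 = 1/8).
r to a half-niece or half-nephew = 0.125 (half-aunt/uncle↔niece/nephew: one path of length 3: r = (1/2)^3 = 1/8).
Summing one r·B term per recipient: 2·0.5·0.0291 + 1·0.0625·0.0654 + 1·0.125·0.15 + 1·0.125·0.0572 = 0.0590875.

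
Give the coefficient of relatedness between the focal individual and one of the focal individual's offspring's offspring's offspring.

Each parent–offspring link contributes a factor of 1/2, and independent paths through distinct common ancestors add.
Three parent–offspring links: r = (1/2)^3 = 1/8.

0.125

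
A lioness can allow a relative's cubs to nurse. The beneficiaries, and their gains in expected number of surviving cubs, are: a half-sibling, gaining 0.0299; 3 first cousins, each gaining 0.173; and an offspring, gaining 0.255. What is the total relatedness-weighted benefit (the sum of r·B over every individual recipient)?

r to a half-sibling = 1/4 (half-sibs share one parent — one path of length 2: r = (1/2)^2 = 1/4).
r to a first cousin = 1/8 (first cousins share one grandparent pair — two paths of length 4: r = 2·(1/2)^4 = 1/8).
r to an offspring = 1/2 (one parent–offspring link: r = (1/2)^1 = 1/2).
Summing one r·B term per recipient: 1·0.25·0.0299 + 3·0.125·0.173 + 1·0.5·0.255 = 0.19985.

0.19985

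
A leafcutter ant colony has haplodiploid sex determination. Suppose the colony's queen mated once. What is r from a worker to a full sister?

0.75

Haplodiploid full sisters inherit their father's entire haploid genome identically (contributing 1/2) and on average half of their mother's contribution (1/2 · 1/2 = 1/4); r = 1/2 + 1/4 = 3/4.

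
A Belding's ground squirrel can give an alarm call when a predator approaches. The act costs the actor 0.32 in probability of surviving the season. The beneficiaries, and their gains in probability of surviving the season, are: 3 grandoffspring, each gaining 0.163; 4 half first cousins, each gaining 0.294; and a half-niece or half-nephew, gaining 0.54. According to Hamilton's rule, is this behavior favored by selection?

No

Hamilton's rule: the trait is favored when the sum of r·B over every recipient exceeds the actor's cost C.
r to a grandoffspring = 1/4 (two parent–offspring links: r = (1/2)^2 = 1/4).
r to a half first cousin = 0.0625 (half first cousins share one grandparent — one path of length 4: r = (1/2)^4 = 1/16).
r to a half-niece or half-nephew = 1/8 (half-aunt/uncle↔niece/nephew: one path of length 3: r = (1/2)^3 = 1/8).
Summing one r·B term per recipient: 3·0.25·0.163 + 4·0.0625·0.294 + 1·0.125·0.54 = 0.26325.
0.26325 < 0.32: the indirect benefit is less than the cost.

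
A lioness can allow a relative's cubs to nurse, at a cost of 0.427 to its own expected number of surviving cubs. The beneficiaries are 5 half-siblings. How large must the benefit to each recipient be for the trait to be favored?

0.3416

r to a half-sibling = 0.25 (half-sibs share one parent — one path of length 2: r = (1/2)^2 = 1/4).
Hamilton's rule with n recipients of equal r: n·r·B > C, so B > C/(n·r) = 0.427/(5·0.25) = 0.3416.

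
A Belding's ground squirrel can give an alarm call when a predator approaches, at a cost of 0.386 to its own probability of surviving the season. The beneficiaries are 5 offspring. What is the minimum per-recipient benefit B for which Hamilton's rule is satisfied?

0.1544

r to an offspring = 1/2 (one parent–offspring link: r = (1/2)^1 = 1/2).
Hamilton's rule with n recipients of equal r: n·r·B > C, so B > C/(n·r) = 0.386/(5·0.5) = 0.1544.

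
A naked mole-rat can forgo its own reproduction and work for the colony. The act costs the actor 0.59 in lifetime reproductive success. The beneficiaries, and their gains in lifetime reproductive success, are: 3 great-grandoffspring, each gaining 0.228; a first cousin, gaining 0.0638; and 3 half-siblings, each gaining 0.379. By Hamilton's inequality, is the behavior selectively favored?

Hamilton's rule: the trait is favored when the sum of r·B over every recipient exceeds the actor's cost C.
r to a great-grandoffspring = 1/8 (three parent–offspring links: r = (1/2)^3 = 1/8).
r to a first cousin = 0.125 (first cousins share one grandparent pair — two paths of length 4: r = 2·(1/2)^4 = 1/8).
r to a half-sibling = 0.25 (half-sibs share one parent — one path of length 2: r = (1/2)^2 = 1/4).
Summing one r·B term per recipient: 3·0.125·0.228 + 1·0.125·0.0638 + 3·0.25·0.379 = 0.377725.
0.377725 < 0.59: the indirect benefit is less than the cost.

No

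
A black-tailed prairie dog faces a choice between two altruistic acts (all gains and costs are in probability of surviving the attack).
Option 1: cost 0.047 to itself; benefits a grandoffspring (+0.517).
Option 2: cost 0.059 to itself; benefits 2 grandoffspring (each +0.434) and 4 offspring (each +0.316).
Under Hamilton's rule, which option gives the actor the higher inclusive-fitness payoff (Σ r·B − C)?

Option 1: r to a grandoffspring = 0.25.
Option 1: Σ r·B − C = (1·0.25·0.517) − 0.047 = 0.08225.
Option 2: r to a grandoffspring = 0.25.
Option 2: r to an offspring = 0.5.
Option 2: Σ r·B − C = (2·0.25·0.434 + 4·0.5·0.316) − 0.059 = 0.79.
Option 2 has the higher net inclusive-fitness payoff.

Option 2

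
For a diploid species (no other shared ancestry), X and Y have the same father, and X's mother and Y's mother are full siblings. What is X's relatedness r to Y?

Relatedness sums over independent paths through distinct common ancestors.
X and Y are related in two ways: half-sibs through their shared father (r = 1/4) and first cousins through their mothers (r = 1/8).
r = 1/4 + 1/8 = 3/8 = 0.375.

0.375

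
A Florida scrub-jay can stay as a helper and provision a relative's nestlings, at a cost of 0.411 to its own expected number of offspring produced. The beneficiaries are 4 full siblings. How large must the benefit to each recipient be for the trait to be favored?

0.2055

r to a full sibling = 1/2 (full sibs share both parents — two paths of length 2: r = 2·(1/2)^2 = 1/2).
Hamilton's rule with n recipients of equal r: n·r·B > C, so B > C/(n·r) = 0.411/(4·0.5) = 0.2055.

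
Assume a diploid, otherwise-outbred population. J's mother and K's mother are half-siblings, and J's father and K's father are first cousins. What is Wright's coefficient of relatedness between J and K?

0.09375

Relatedness sums over independent paths through distinct common ancestors.
J and K are related in two ways: half first cousins through their mothers (r = 1/16) and second cousins through their fathers (r = 1/32).
r = 1/16 + 1/32 = 0.09375.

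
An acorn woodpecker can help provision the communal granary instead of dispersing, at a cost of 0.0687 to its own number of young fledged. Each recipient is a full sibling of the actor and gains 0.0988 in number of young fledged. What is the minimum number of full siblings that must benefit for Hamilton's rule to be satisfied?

2

r to a full sibling = 1/2 (full sibs share both parents — two paths of length 2: r = 2·(1/2)^2 = 1/2).
Hamilton's rule: n·r·B > C  ⇒  n > C/(r·B) = 0.0687/(0.5·0.0988) = 1.391.
The smallest integer exceeding 1.391 is 2.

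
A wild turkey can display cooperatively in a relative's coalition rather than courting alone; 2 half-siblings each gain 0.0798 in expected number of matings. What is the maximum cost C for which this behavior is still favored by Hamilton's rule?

0.0399

r to a half-sibling = 0.25 (half-sibs share one parent — one path of length 2: r = (1/2)^2 = 1/4).
Hamilton's rule: n·r·B > C, so the trait is favored while C < n·r·B = 2·0.25·0.0798 = 0.0399.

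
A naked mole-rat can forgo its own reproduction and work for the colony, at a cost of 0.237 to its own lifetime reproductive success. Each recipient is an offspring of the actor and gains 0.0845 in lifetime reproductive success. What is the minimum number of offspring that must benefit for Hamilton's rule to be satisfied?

6

r to an offspring = 1/2 (one parent–offspring link: r = (1/2)^1 = 1/2).
Hamilton's rule: n·r·B > C  ⇒  n > C/(r·B) = 0.237/(0.5·0.0845) = 5.609.
The smallest integer exceeding 5.609 is 6.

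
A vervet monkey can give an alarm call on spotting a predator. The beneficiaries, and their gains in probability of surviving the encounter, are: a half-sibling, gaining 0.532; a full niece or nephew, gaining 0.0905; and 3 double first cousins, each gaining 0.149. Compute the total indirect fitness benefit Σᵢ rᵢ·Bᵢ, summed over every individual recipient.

0.267375

r to a half-sibling = 0.25 (half-sibs share one parent — one path of length 2: r = (1/2)^2 = 1/4).
r to a full niece or nephew = 1/4 (full aunt/uncle↔niece/nephew: two paths of length 3 through the shared grandparent pair: r = 2·(1/2)^3 = 1/4).
r to a double first cousin = 0.25 (double first cousins share both grandparent pairs — four paths of length 4: r = 4·(1/2)^4 = 1/4).
Summing one r·B term per recipient: 1·0.25·0.532 + 1·0.25·0.0905 + 3·0.25·0.149 = 0.267375.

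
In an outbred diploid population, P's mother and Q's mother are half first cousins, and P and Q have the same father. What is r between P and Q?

Wright's path rule: contributions from independent ancestry routes add.
P and Q are related in two ways: half second cousins through their mothers (r = 1/64) and half-sibs through their shared father (r = 1/4).
r = 1/64 + 1/4 = 0.265625.

0.265625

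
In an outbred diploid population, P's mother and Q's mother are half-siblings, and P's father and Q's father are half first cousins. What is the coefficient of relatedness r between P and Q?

With two independent routes of shared ancestry, r is the sum of the two contributions.
P and Q are related in two ways: half first cousins through their mothers (r = 1/16) and half second cousins through their fathers (r = 1/64).
r = 1/16 + 1/64 = 0.078125.

0.078125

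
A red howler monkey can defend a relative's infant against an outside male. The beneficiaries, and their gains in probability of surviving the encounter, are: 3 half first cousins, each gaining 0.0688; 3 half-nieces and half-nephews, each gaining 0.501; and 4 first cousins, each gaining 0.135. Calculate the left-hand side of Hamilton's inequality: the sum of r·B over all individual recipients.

0.268275

r to a half first cousin = 0.0625 (half first cousins share one grandparent — one path of length 4: r = (1/2)^4 = 1/16).
r to a half-niece or half-nephew = 0.125 (half-aunt/uncle↔niece/nephew: one path of length 3: r = (1/2)^3 = 1/8).
r to a first cousin = 0.125 (first cousins share one grandparent pair — two paths of length 4: r = 2·(1/2)^4 = 1/8).
Summing one r·B term per recipient: 3·0.0625·0.0688 + 3·0.125·0.501 + 4·0.125·0.135 = 0.268275.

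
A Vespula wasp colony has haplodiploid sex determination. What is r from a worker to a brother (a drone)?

Her haploid brother carries none of their father's genes and a random half of their mother's genome; that half matches the maternal half of her own genome with probability 1/2: r = 1/2 · 1/2 = 1/4.

0.25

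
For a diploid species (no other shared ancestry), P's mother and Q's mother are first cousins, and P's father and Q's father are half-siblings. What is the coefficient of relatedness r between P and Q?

With two independent routes of shared ancestry, r is the sum of the two contributions.
P and Q are related in two ways: second cousins through their mothers (r = 1/32) and half first cousins through their fathers (r = 1/16).
r = 1/32 + 1/16 = 0.09375.

0.09375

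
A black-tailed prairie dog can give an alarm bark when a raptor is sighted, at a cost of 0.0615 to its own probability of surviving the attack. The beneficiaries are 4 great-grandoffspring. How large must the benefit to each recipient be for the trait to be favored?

r to a great-grandoffspring = 0.125 (three parent–offspring links: r = (1/2)^3 = 1/8).
Hamilton's rule with n recipients of equal r: n·r·B > C, so B > C/(n·r) = 0.0615/(4·0.125) = 0.123.

0.123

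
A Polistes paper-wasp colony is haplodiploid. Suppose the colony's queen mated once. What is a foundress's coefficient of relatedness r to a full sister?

Haplodiploid full sisters inherit their father's entire haploid genome identically (contributing 1/2) and on average half of their mother's contribution (1/2 · 1/2 = 1/4); r = 1/2 + 1/4 = 3/4.

0.75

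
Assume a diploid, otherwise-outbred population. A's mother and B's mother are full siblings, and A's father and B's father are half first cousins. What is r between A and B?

Independent pedigree routes through distinct common ancestors add.
A and B are related in two ways: first cousins through their mothers (r = 1/8) and half second cousins through their fathers (r = 1/64).
r = 1/8 + 1/64 = 0.140625.

0.140625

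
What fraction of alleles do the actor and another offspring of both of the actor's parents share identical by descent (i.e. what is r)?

Each parent–offspring link contributes a factor of 1/2, and independent paths through distinct common ancestors add.
Full sibs share both parents — two paths of length 2: r = 2·(1/2)^2 = 1/2.

0.5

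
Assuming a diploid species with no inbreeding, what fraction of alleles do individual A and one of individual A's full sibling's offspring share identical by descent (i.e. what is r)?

0.25

Each parent–offspring link contributes a factor of 1/2, and independent paths through distinct common ancestors add.
Full aunt/uncle↔niece/nephew: two paths of length 3 through the shared grandparent pair: r = 2·(1/2)^3 = 1/4.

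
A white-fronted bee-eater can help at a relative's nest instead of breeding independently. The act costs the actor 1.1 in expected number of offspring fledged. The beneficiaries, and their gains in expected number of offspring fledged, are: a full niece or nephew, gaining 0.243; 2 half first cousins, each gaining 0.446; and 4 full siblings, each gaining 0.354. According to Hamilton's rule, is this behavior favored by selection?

No

Hamilton's rule: the trait is favored when the sum of r·B over every recipient exceeds the actor's cost C.
r to a full niece or nephew = 1/4 (full aunt/uncle↔niece/nephew: two paths of length 3 through the shared grandparent pair: r = 2·(1/2)^3 = 1/4).
r to a half first cousin = 0.0625 (half first cousins share one grandparent — one path of length 4: r = (1/2)^4 = 1/16).
r to a full sibling = 0.5 (full sibs share both parents — two paths of length 2: r = 2·(1/2)^2 = 1/2).
Summing one r·B term per recipient: 1·0.25·0.243 + 2·0.0625·0.446 + 4·0.5·0.354 = 0.8245.
0.8245 < 1.1: the indirect benefit is less than the cost.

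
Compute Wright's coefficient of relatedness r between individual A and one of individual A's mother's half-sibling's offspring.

0.0625

Each parent–offspring link contributes a factor of 1/2, and independent paths through distinct common ancestors add.
Half first cousins share one grandparent — one path of length 4: r = (1/2)^4 = 1/16.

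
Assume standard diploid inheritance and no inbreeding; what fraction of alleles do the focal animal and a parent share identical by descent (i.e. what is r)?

Each parent–offspring link contributes a factor of 1/2, and independent paths through distinct common ancestors add.
One parent–offspring link: r = (1/2)^1 = 1/2.

0.5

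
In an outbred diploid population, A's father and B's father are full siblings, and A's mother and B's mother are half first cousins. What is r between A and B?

With two independent routes of shared ancestry, r is the sum of the two contributions.
A and B are related in two ways: first cousins through their fathers (r = 1/8) and half second cousins through their mothers (r = 1/64).
r = 1/8 + 1/64 = 0.140625.

0.140625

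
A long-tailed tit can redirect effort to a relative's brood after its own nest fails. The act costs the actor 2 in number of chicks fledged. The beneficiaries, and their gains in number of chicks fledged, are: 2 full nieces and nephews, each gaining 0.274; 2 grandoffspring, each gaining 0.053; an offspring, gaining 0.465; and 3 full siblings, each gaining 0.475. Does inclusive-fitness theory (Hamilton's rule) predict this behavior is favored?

Hamilton's rule: the trait is favored when the sum of r·B over every recipient exceeds the actor's cost C.
r to a full niece or nephew = 1/4 (full aunt/uncle↔niece/nephew: two paths of length 3 through the shared grandparent pair: r = 2·(1/2)^3 = 1/4).
r to a grandoffspring = 1/4 (two parent–offspring links: r = (1/2)^2 = 1/4).
r to an offspring = 1/2 (one parent–offspring link: r = (1/2)^1 = 1/2).
r to a full sibling = 1/2 (full sibs share both parents — two paths of length 2: r = 2·(1/2)^2 = 1/2).
Summing one r·B term per recipient: 2·0.25·0.274 + 2·0.25·0.053 + 1·0.5·0.465 + 3·0.5·0.475 = 1.1085.
1.1085 < 2: the indirect benefit is less than the cost.

No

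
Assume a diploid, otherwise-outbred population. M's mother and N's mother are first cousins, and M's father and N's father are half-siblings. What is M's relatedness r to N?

0.09375

With two independent routes of shared ancestry, r is the sum of the two contributions.
M and N are related in two ways: second cousins through their mothers (r = 1/32) and half first cousins through their fathers (r = 1/16).
r = 1/32 + 1/16 = 0.09375.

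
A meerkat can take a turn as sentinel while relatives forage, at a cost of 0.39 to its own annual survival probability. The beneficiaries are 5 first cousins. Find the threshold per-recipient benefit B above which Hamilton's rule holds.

0.624

r to a first cousin = 0.125 (first cousins share one grandparent pair — two paths of length 4: r = 2·(1/2)^4 = 1/8).
Hamilton's rule with n recipients of equal r: n·r·B > C, so B > C/(n·r) = 0.39/(5·0.125) = 0.624.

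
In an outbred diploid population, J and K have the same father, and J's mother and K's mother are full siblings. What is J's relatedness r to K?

Relatedness sums over independent paths through distinct common ancestors.
J and K are related in two ways: half-sibs through their shared father (r = 1/4) and first cousins through their mothers (r = 1/8).
r = 1/4 + 1/8 = 3/8 = 0.375.

0.375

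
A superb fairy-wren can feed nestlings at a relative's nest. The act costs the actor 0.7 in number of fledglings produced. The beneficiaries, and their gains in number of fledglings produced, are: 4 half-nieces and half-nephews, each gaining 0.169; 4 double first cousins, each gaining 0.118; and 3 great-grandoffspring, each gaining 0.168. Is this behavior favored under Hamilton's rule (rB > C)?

No

Hamilton's rule: the trait is favored when the sum of r·B over every recipient exceeds the actor's cost C.
r to a half-niece or half-nephew = 0.125 (half-aunt/uncle↔niece/nephew: one path of length 3: r = (1/2)^3 = 1/8).
r to a double first cousin = 0.25 (double first cousins share both grandparent pairs — four paths of length 4: r = 4·(1/2)^4 = 1/4).
r to a great-grandoffspring = 0.125 (three parent–offspring links: r = (1/2)^3 = 1/8).
Summing one r·B term per recipient: 4·0.125·0.169 + 4·0.25·0.118 + 3·0.125·0.168 = 0.2655.
0.2655 < 0.7: the indirect benefit is less than the cost.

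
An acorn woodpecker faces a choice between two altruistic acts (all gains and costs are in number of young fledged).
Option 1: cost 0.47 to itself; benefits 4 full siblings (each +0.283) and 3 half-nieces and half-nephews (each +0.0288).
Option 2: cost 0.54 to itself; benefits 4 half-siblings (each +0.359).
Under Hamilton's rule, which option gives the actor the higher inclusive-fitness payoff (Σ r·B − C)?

Option 1

Option 1: r to a full sibling = 0.5.
Option 1: r to a half-niece or half-nephew = 0.125.
Option 1: Σ r·B − C = (4·0.5·0.283 + 3·0.125·0.0288) − 0.47 = 0.1068.
Option 2: r to a half-sibling = 0.25.
Option 2: Σ r·B − C = (4·0.25·0.359) − 0.54 = -0.181.
Option 1 has the higher net inclusive-fitness payoff.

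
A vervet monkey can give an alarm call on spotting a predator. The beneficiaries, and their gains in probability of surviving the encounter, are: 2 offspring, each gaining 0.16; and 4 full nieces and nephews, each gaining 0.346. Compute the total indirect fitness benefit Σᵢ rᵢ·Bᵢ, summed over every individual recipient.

0.506

r to an offspring = 0.5 (one parent–offspring link: r = (1/2)^1 = 1/2).
r to a full niece or nephew = 1/4 (full aunt/uncle↔niece/nephew: two paths of length 3 through the shared grandparent pair: r = 2·(1/2)^3 = 1/4).
Summing one r·B term per recipient: 2·0.5·0.16 + 4·0.25·0.346 = 0.506.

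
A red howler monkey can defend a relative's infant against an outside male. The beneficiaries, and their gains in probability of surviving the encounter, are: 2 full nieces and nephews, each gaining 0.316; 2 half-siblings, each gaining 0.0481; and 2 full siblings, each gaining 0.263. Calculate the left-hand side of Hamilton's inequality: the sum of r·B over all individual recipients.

0.44505

r to a full niece or nephew = 1/4 (full aunt/uncle↔niece/nephew: two paths of length 3 through the shared grandparent pair: r = 2·(1/2)^3 = 1/4).
r to a half-sibling = 0.25 (half-sibs share one parent — one path of length 2: r = (1/2)^2 = 1/4).
r to a full sibling = 1/2 (full sibs share both parents — two paths of length 2: r = 2·(1/2)^2 = 1/2).
Summing one r·B term per recipient: 2·0.25·0.316 + 2·0.25·0.0481 + 2·0.5·0.263 = 0.44505.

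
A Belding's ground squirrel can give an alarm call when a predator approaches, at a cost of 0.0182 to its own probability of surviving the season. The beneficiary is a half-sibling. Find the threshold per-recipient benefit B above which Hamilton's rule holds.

0.0728

r to a half-sibling = 0.25 (half-sibs share one parent — one path of length 2: r = (1/2)^2 = 1/4).
Hamilton's rule with n recipients of equal r: n·r·B > C, so B > C/(n·r) = 0.0182/(1·0.25) = 0.0728.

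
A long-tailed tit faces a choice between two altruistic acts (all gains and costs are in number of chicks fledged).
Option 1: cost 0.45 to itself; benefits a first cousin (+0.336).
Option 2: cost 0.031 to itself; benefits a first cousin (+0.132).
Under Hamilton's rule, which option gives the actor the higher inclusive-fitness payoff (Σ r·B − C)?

Option 2

Option 1: r to a first cousin = 0.125.
Option 1: Σ r·B − C = (1·0.125·0.336) − 0.45 = -0.408.
Option 2: r to a first cousin = 0.125.
Option 2: Σ r·B − C = (1·0.125·0.132) − 0.031 = -0.0145.
Option 2 has the higher net inclusive-fitness payoff.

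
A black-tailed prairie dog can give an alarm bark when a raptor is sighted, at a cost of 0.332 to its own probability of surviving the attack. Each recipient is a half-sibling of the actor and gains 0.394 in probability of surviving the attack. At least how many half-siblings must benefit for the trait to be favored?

4

r to a half-sibling = 0.25 (half-sibs share one parent — one path of length 2: r = (1/2)^2 = 1/4).
Hamilton's rule: n·r·B > C  ⇒  n > C/(r·B) = 0.332/(0.25·0.394) = 3.371.
The smallest integer exceeding 3.371 is 4.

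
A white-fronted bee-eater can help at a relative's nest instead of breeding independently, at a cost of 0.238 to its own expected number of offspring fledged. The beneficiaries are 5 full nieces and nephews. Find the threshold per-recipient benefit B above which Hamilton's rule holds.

r to a full niece or nephew = 1/4 (full aunt/uncle↔niece/nephew: two paths of length 3 through the shared grandparent pair: r = 2·(1/2)^3 = 1/4).
Hamilton's rule with n recipients of equal r: n·r·B > C, so B > C/(n·r) = 0.238/(5·0.25) = 0.1904.

0.1904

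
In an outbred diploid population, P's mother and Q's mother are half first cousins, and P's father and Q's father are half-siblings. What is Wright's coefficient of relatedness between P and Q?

Relatedness sums over independent paths through distinct common ancestors.
P and Q are related in two ways: half second cousins through their mothers (r = 1/64) and half first cousins through their fathers (r = 1/16).
r = 1/64 + 1/16 = 5/64 = 0.078125.

0.078125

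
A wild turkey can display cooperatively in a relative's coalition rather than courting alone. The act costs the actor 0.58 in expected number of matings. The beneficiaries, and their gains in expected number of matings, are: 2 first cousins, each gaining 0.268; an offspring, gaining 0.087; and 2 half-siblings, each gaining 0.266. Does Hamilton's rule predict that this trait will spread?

Hamilton's rule: the trait is favored when the sum of r·B over every recipient exceeds the actor's cost C.
r to a first cousin = 1/8 (first cousins share one grandparent pair — two paths of length 4: r = 2·(1/2)^4 = 1/8).
r to an offspring = 0.5 (one parent–offspring link: r = (1/2)^1 = 1/2).
r to a half-sibling = 1/4 (half-sibs share one parent — one path of length 2: r = (1/2)^2 = 1/4).
Summing one r·B term per recipient: 2·0.125·0.268 + 1·0.5·0.087 + 2·0.25·0.266 = 0.2435.
0.2435 < 0.58: the indirect benefit is less than the cost.

No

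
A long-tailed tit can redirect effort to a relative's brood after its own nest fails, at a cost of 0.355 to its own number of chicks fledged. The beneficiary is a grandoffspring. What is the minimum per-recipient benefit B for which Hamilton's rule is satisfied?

1.42

r to a grandoffspring = 1/4 (two parent–offspring links: r = (1/2)^2 = 1/4).
Hamilton's rule with n recipients of equal r: n·r·B > C, so B > C/(n·r) = 0.355/(1·0.25) = 1.42.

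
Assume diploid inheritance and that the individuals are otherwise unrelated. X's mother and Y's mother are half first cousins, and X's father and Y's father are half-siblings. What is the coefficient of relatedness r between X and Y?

Wright's path rule: contributions from independent ancestry routes add.
X and Y are related in two ways: half second cousins through their mothers (r = 1/64) and half first cousins through their fathers (r = 1/16).
r = 1/64 + 1/16 = 5/64 = 0.078125.

0.078125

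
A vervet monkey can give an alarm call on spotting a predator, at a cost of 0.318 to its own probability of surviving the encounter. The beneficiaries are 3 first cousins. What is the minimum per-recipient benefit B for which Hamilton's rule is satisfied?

r to a first cousin = 0.125 (first cousins share one grandparent pair — two paths of length 4: r = 2·(1/2)^4 = 1/8).
Hamilton's rule with n recipients of equal r: n·r·B > C, so B > C/(n·r) = 0.318/(3·0.125) = 0.848.

0.848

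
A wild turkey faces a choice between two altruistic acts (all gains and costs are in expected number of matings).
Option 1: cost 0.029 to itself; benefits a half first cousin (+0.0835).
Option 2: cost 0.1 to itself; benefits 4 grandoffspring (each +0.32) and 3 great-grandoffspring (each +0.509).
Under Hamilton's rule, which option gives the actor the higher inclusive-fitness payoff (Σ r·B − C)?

Option 2

Option 1: r to a half first cousin = 0.0625.
Option 1: Σ r·B − C = (1·0.0625·0.0835) − 0.029 = -0.02378125.
Option 2: r to a grandoffspring = 0.25.
Option 2: r to a great-grandoffspring = 0.125.
Option 2: Σ r·B − C = (4·0.25·0.32 + 3·0.125·0.509) − 0.1 = 0.410875.
Option 2 has the higher net inclusive-fitness payoff.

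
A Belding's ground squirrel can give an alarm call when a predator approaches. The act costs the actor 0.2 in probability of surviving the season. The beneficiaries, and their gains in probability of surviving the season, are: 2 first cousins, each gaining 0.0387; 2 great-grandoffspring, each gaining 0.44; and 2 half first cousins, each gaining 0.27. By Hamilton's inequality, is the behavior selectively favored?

Hamilton's rule: the trait is favored when the sum of r·B over every recipient exceeds the actor's cost C.
r to a first cousin = 0.125 (first cousins share one grandparent pair — two paths of length 4: r = 2·(1/2)^4 = 1/8).
r to a great-grandoffspring = 0.125 (three parent–offspring links: r = (1/2)^3 = 1/8).
r to a half first cousin = 1/16 (half first cousins share one grandparent — one path of length 4: r = (1/2)^4 = 1/16).
Summing one r·B term per recipient: 2·0.125·0.0387 + 2·0.125·0.44 + 2·0.0625·0.27 = 0.153425.
0.153425 < 0.2: the indirect benefit is less than the cost.

No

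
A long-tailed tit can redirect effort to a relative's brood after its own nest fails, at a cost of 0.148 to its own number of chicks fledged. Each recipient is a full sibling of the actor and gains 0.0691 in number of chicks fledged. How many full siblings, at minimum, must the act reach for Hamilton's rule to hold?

r to a full sibling = 0.5 (full sibs share both parents — two paths of length 2: r = 2·(1/2)^2 = 1/2).
Hamilton's rule: n·r·B > C  ⇒  n > C/(r·B) = 0.148/(0.5·0.0691) = 4.284.
The smallest integer exceeding 4.284 is 5.

5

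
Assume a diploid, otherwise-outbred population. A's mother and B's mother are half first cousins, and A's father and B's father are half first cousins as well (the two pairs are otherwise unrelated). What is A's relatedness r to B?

0.03125

With two independent routes of shared ancestry, r is the sum of the two contributions.
A and B are related in two ways: half second cousins through their mothers (r = 1/64) and half second cousins through their fathers (r = 1/64).
r = 1/64 + 1/64 = 0.03125.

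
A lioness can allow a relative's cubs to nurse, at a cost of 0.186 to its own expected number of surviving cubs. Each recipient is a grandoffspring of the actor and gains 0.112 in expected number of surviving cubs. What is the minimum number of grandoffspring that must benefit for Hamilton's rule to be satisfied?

r to a grandoffspring = 0.25 (two parent–offspring links: r = (1/2)^2 = 1/4).
Hamilton's rule: n·r·B > C  ⇒  n > C/(r·B) = 0.186/(0.25·0.112) = 6.643.
The smallest integer exceeding 6.643 is 7.

7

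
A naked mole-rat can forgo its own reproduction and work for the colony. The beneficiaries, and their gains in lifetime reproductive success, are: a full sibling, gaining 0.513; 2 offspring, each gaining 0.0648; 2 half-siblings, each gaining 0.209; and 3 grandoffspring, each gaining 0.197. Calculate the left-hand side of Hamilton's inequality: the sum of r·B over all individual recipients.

r to a full sibling = 1/2 (full sibs share both parents — two paths of length 2: r = 2·(1/2)^2 = 1/2).
r to an offspring = 0.5 (one parent–offspring link: r = (1/2)^1 = 1/2).
r to a half-sibling = 1/4 (half-sibs share one parent — one path of length 2: r = (1/2)^2 = 1/4).
r to a grandoffspring = 0.25 (two parent–offspring links: r = (1/2)^2 = 1/4).
Summing one r·B term per recipient: 1·0.5·0.513 + 2·0.5·0.0648 + 2·0.25·0.209 + 3·0.25·0.197 = 0.57355.

0.57355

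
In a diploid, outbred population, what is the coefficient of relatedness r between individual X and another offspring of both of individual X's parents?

0.5

Each parent–offspring link contributes a factor of 1/2, and independent paths through distinct common ancestors add.
Full sibs share both parents — two paths of length 2: r = 2·(1/2)^2 = 1/2.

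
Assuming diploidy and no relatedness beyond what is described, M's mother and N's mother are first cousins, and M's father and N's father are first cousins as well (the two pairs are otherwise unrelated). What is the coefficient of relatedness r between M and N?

0.0625

Independent pedigree routes through distinct common ancestors add.
M and N are related in two ways: second cousins through their mothers (r = 1/32) and second cousins through their fathers (r = 1/32).
r = 1/32 + 1/32 = 0.0625.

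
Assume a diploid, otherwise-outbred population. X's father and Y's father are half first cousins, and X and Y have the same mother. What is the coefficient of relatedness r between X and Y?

Independent pedigree routes through distinct common ancestors add.
X and Y are related in two ways: half second cousins through their fathers (r = 1/64) and half-sibs through their shared mother (r = 1/4).
r = 1/64 + 1/4 = 17/64 = 0.265625.

0.265625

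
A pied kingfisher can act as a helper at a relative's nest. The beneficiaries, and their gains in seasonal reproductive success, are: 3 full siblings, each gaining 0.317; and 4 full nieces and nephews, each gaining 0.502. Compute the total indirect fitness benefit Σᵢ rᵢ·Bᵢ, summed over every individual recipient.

r to a full sibling = 0.5 (full sibs share both parents — two paths of length 2: r = 2·(1/2)^2 = 1/2).
r to a full niece or nephew = 0.25 (full aunt/uncle↔niece/nephew: two paths of length 3 through the shared grandparent pair: r = 2·(1/2)^3 = 1/4).
Summing one r·B term per recipient: 3·0.5·0.317 + 4·0.25·0.502 = 0.9775.

0.9775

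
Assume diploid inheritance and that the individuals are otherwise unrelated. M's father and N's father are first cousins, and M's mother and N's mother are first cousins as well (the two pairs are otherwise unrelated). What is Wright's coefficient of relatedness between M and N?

Wright's path rule: contributions from independent ancestry routes add.
M and N are related in two ways: second cousins through their fathers (r = 1/32) and second cousins through their mothers (r = 1/32).
r = 1/32 + 1/32 = 1/16 = 0.0625.

0.0625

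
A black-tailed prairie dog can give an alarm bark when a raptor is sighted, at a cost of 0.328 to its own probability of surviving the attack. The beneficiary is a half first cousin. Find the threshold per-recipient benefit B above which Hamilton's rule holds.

r to a half first cousin = 1/16 (half first cousins share one grandparent — one path of length 4: r = (1/2)^4 = 1/16).
Hamilton's rule with n recipients of equal r: n·r·B > C, so B > C/(n·r) = 0.328/(1·0.0625) = 5.248.

5.248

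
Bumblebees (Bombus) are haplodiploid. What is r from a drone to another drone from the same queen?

Haploid brothers each carry a random half of the queen's diploid genome, so on average they share half: r = 1/2.

0.5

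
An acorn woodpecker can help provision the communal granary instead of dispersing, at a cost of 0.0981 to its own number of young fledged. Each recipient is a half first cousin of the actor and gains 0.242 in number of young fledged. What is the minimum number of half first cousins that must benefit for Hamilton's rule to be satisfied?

r to a half first cousin = 1/16 (half first cousins share one grandparent — one path of length 4: r = (1/2)^4 = 1/16).
Hamilton's rule: n·r·B > C  ⇒  n > C/(r·B) = 0.0981/(0.0625·0.242) = 6.486.
The smallest integer exceeding 6.486 is 7.

7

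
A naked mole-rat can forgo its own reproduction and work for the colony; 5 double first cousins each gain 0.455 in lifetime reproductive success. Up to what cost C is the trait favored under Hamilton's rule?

0.56875

r to a double first cousin = 0.25 (double first cousins share both grandparent pairs — four paths of length 4: r = 4·(1/2)^4 = 1/4).
Hamilton's rule: n·r·B > C, so the trait is favored while C < n·r·B = 5·0.25·0.455 = 0.56875.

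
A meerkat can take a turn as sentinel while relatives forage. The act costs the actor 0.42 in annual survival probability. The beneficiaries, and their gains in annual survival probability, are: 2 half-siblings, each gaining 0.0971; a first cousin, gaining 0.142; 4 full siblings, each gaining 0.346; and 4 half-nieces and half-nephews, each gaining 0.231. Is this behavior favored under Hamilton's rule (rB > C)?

Hamilton's rule: the trait is favored when the sum of r·B over every recipient exceeds the actor's cost C.
r to a half-sibling = 1/4 (half-sibs share one parent — one path of length 2: r = (1/2)^2 = 1/4).
r to a first cousin = 0.125 (first cousins share one grandparent pair — two paths of length 4: r = 2·(1/2)^4 = 1/8).
r to a full sibling = 0.5 (full sibs share both parents — two paths of length 2: r = 2·(1/2)^2 = 1/2).
r to a half-niece or half-nephew = 0.125 (half-aunt/uncle↔niece/nephew: one path of length 3: r = (1/2)^3 = 1/8).
Summing one r·B term per recipient: 2·0.25·0.0971 + 1·0.125·0.142 + 4·0.5·0.346 + 4·0.125·0.231 = 0.8738.
0.8738 > 0.42: the indirect benefit exceeds the cost.

Yes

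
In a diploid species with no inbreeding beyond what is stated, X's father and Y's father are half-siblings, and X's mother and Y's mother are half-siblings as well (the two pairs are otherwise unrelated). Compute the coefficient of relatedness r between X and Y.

0.125

Wright's path rule: contributions from independent ancestry routes add.
X and Y are related in two ways: half first cousins through their fathers (r = 1/16) and half first cousins through their mothers (r = 1/16).
r = 1/16 + 1/16 = 0.125.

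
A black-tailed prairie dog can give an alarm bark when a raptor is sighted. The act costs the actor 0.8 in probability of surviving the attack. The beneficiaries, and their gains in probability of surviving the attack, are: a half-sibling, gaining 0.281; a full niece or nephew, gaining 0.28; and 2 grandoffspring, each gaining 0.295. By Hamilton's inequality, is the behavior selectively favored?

Hamilton's rule: the trait is favored when the sum of r·B over every recipient exceeds the actor's cost C.
r to a half-sibling = 0.25 (half-sibs share one parent — one path of length 2: r = (1/2)^2 = 1/4).
r to a full niece or nephew = 0.25 (full aunt/uncle↔niece/nephew: two paths of length 3 through the shared grandparent pair: r = 2·(1/2)^3 = 1/4).
r to a grandoffspring = 1/4 (two parent–offspring links: r = (1/2)^2 = 1/4).
Summing one r·B term per recipient: 1·0.25·0.281 + 1·0.25·0.28 + 2·0.25·0.295 = 0.28775.
0.28775 < 0.8: the indirect benefit is less than the cost.

No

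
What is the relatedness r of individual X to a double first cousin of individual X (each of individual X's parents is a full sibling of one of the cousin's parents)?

Each parent–offspring link contributes a factor of 1/2, and independent paths through distinct common ancestors add.
Double first cousins share both grandparent pairs — four paths of length 4: r = 4·(1/2)^4 = 1/4.

0.25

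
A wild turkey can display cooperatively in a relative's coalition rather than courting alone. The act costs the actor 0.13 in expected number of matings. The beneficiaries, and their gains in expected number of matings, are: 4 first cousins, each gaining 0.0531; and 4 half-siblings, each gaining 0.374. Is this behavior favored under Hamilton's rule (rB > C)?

Hamilton's rule: the trait is favored when the sum of r·B over every recipient exceeds the actor's cost C.
r to a first cousin = 0.125 (first cousins share one grandparent pair — two paths of length 4: r = 2·(1/2)^4 = 1/8).
r to a half-sibling = 0.25 (half-sibs share one parent — one path of length 2: r = (1/2)^2 = 1/4).
Summing one r·B term per recipient: 4·0.125·0.0531 + 4·0.25·0.374 = 0.40055.
0.40055 > 0.13: the indirect benefit exceeds the cost.

Yes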